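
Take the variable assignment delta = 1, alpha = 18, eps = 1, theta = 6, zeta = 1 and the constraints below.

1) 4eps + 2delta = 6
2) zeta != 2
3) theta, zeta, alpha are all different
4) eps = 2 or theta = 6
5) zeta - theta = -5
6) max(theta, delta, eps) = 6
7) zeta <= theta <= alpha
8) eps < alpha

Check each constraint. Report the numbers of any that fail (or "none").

1) 4eps + 2delta = 4(1) + 2(1) = 6 — OK.
2) zeta = 1, and 1 ≠ 2 — OK.
3) values 6, 1, 18 are pairwise distinct — OK.
4) eps = 1 ≠ 2, but theta = 6 = 6 (second disjunct) — OK.
5) zeta - theta = 1 - 6 = -5 — OK.
6) max(6, 1, 1) = 6 — OK.
7) values 1 <= 6 <= 18 — OK.
8) eps = 1, alpha = 18; 1 < 18 — OK.

No violations.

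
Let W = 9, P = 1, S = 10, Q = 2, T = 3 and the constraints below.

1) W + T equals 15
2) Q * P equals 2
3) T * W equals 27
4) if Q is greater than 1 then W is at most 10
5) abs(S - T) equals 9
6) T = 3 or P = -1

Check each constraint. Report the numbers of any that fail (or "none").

Constraints 1 and 5 do not hold.

1) W + T = 9 + 3 = 12, not 15  FAIL
2) Q * P = 2 * 1 = 2  OK
3) T * W = 3 * 9 = 27  OK
4) Q = 2 > 1, so we need W ≤ 10; W = 9 ≤ 10  OK
5) abs(10 - 3) = 7, not 9  FAIL
6) T = 3 = 3 (first disjunct)  OK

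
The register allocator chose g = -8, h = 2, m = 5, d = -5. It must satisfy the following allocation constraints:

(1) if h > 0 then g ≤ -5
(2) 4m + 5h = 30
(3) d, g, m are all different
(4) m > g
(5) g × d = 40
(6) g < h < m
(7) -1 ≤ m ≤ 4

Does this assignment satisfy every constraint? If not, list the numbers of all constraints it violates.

The assignment fails constraint 7.

(1) h = 2 > 0, so we need g ≤ -5; g = -8 ≤ -5 — holds.
(2) 4m + 5h = 4(5) + 5(2) = 30 — holds.
(3) values -5, -8, 5 are pairwise distinct — holds.
(4) m = 5, g = -8; 5 > -8 — holds.
(5) g × d = -8 × (-5) = 40 — holds.
(6) values -8 < 2 < 5 — holds.
(7) m = 5 is outside [-1, 4] — does not hold.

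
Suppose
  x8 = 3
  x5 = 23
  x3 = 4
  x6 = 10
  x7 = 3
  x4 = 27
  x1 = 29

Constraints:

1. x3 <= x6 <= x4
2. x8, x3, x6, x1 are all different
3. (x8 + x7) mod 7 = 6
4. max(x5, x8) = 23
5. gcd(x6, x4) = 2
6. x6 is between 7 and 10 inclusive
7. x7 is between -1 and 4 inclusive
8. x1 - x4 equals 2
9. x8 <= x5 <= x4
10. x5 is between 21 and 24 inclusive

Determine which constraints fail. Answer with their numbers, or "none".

The assignment fails constraint 5.

1. values 4 <= 10 <= 27 — satisfied.
2. values 3, 4, 10, 29 are pairwise distinct — satisfied.
3. x8 + x7 = 6; 6 mod 7 = 6 — satisfied.
4. max(23, 3) = 23 — satisfied.
5. gcd(10, 27) = 1, not 2 — violated.
6. x6 = 10 lies in [7, 10] — satisfied.
7. x7 = 3 lies in [-1, 4] — satisfied.
8. x1 - x4 = 29 - 27 = 2 — satisfied.
9. values 3 <= 23 <= 27 — satisfied.
10. x5 = 23 lies in [21, 24] — satisfied.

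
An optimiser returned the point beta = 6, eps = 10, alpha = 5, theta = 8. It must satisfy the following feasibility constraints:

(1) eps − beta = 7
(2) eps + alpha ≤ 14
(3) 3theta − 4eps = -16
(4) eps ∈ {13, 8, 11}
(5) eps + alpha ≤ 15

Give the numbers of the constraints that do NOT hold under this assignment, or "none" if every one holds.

The assignment fails constraints 1, 2, 4.

(1) eps − beta = 10 − 6 = 4, not 7 — violated.
(2) eps + alpha = 10 + 5 = 15; 15 > 14, bound 14 not met — violated.
(3) 3theta − 4eps = 3(8) − 4(10) = -16 — OK.
(4) eps = 10 is not in {13, 8, 11} — violated.
(5) eps + alpha = 10 + 5 = 15; 15 ≤ 15 — OK.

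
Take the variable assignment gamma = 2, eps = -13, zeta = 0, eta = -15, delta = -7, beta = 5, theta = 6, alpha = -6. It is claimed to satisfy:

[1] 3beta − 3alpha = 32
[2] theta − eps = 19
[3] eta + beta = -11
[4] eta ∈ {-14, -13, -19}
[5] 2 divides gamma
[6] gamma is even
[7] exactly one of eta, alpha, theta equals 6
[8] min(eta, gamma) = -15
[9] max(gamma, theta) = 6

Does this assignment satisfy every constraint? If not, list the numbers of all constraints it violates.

[1] 3beta − 3alpha = 3(5) − 3(-6) = 33, not 32  fails
[2] theta − eps = 6 − (-13) = 19  holds
[3] eta + beta = -15 + 5 = -10, not -11  fails
[4] eta = -15 is not in {-14, -13, -19}  fails
[5] 2 / 2 = 1, so 2 divides 2  holds
[6] gamma = 2 is even  holds
[7] eta=-15, alpha=-6, theta=6; 1 of them equals 6  holds
[8] min(-15, 2) = -15  holds
[9] max(2, 6) = 6  holds

Constraints 1, 3, 4 are violated.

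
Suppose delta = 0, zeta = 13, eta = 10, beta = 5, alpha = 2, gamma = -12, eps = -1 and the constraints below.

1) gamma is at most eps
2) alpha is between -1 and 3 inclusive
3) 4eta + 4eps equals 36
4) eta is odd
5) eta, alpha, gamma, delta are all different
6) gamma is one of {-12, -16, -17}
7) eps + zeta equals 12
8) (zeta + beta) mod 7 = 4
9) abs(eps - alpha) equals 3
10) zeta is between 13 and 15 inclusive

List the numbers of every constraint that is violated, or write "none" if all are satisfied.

Constraint 4 does not hold.

1) gamma = -12, eps = -1; -12 ≤ -1 — holds.
2) alpha = 2 lies in [-1, 3] — holds.
3) 4eta + 4eps = 4(10) + 4(-1) = 36 — holds.
4) eta = 10 is even — fails.
5) values 10, 2, -12, 0 are pairwise distinct — holds.
6) gamma = -12 is in {-12, -16, -17} — holds.
7) eps + zeta = -1 + 13 = 12 — holds.
8) zeta + beta = 18; 18 mod 7 = 4 — holds.
9) abs(-1 - 2) = 3 — holds.
10) zeta = 13 lies in [13, 15] — holds.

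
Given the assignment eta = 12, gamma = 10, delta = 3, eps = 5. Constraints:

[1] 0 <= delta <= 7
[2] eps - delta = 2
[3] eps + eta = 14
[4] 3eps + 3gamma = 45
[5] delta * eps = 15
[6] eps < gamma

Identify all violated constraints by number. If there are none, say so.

[1] delta = 3 lies in [0, 7] — OK.
[2] eps - delta = 5 - 3 = 2 — OK.
[3] eps + eta = 5 + 12 = 17, not 14 — violated.
[4] 3eps + 3gamma = 3(5) + 3(10) = 45 — OK.
[5] delta * eps = 3 * 5 = 15 — OK.
[6] eps = 5, gamma = 10; 5 < 10 — OK.

No — constraint 3 is not satisfied.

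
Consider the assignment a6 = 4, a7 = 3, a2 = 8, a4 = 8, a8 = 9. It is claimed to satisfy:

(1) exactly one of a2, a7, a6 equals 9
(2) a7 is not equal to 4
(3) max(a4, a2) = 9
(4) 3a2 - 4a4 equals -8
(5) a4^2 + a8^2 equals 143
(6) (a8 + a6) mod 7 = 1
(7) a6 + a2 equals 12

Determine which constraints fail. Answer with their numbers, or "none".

(1) a2=8, a7=3, a6=4; 0 of them equal 9, not exactly one — violated.
(2) a7 = 3, and 3 ≠ 4 — OK.
(3) max(8, 8) = 8, not 9 — violated.
(4) 3a2 - 4a4 = 3(8) - 4(8) = -8 — OK.
(5) a4^2 + a8^2 = 8^2 + 9^2 = 64 + 81 = 145, not 143 — violated.
(6) a8 + a6 = 13; 13 mod 7 = 6, not 1 — violated.
(7) a6 + a2 = 4 + 8 = 12 — OK.

Constraints 1, 3, 5, and 6 are violated.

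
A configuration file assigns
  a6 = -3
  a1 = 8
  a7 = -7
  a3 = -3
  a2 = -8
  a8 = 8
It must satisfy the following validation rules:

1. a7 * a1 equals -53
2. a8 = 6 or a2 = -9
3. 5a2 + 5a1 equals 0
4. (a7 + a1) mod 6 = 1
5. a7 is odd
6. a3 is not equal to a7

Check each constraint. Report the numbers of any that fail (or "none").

Violated: 1 and 2.

1. a7 * a1 = -7 * 8 = -56, not -53 — violated.
2. a8 = 8 ≠ 6 and a2 = -8 ≠ -9; both disjuncts false — violated.
3. 5a2 + 5a1 = 5(-8) + 5(8) = 0 — satisfied.
4. a7 + a1 = 1; 1 mod 6 = 1 — satisfied.
5. a7 = -7 is odd — satisfied.
6. a3 = -3, a7 = -7; distinct — satisfied.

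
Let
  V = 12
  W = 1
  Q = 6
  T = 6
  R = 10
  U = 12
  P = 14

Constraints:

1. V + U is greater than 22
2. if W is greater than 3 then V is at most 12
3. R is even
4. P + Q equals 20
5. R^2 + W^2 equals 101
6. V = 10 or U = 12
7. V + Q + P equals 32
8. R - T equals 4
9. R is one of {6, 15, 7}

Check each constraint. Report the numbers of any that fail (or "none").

No — constraint 9 is not satisfied.

1. V + U = 12 + 12 = 24; 24 > 22  holds
2. W = 1, not > 3; antecedent false, conditional vacuously true  holds
3. R = 10 is even  holds
4. P + Q = 14 + 6 = 20  holds
5. R^2 + W^2 = 10^2 + 1^2 = 100 + 1 = 101  holds
6. V = 12 ≠ 10, but U = 12 = 12 (second disjunct)  holds
7. V + Q + P = 12 + 6 + 14 = 32  holds
8. R - T = 10 - 6 = 4  holds
9. R = 10 is not in {6, 15, 7}  fails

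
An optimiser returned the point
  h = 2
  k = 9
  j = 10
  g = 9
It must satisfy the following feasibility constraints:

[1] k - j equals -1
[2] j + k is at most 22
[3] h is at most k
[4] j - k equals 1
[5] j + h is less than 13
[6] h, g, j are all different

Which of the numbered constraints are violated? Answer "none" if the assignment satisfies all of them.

Yes — all constraints hold.

[1] k - j = 9 - 10 = -1  OK
[2] j + k = 10 + 9 = 19; 19 ≤ 22  OK
[3] h = 2, k = 9; 2 ≤ 9  OK
[4] j - k = 10 - 9 = 1  OK
[5] j + h = 10 + 2 = 12; 12 < 13  OK
[6] values 2, 9, 10 are pairwise distinct  OK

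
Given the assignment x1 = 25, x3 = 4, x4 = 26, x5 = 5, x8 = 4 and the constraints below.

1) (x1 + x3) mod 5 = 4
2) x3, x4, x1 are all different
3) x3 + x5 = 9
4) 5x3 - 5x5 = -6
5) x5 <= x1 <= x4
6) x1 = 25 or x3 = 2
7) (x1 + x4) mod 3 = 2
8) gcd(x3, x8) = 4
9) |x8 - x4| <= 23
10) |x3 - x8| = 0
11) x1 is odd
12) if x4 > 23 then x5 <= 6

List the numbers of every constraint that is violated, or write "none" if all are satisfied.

1) x1 + x3 = 29; 29 mod 5 = 4  true
2) values 4, 26, 25 are pairwise distinct  true
3) x3 + x5 = 4 + 5 = 9  true
4) 5x3 - 5x5 = 5(4) - 5(5) = -5, not -6  false
5) values 5 <= 25 <= 26  true
6) x1 = 25 = 25 (first disjunct)  true
7) x1 + x4 = 51; 51 mod 3 = 0, not 2  false
8) gcd(4, 4) = 4  true
9) |4 - 26| = 22; 22 ≤ 23  true
10) |4 - 4| = 0  true
11) x1 = 25 is odd  true
12) x4 = 26 > 23, so we need x5 ≤ 6; x5 = 5 ≤ 6  true

The assignment fails constraints 4, 7.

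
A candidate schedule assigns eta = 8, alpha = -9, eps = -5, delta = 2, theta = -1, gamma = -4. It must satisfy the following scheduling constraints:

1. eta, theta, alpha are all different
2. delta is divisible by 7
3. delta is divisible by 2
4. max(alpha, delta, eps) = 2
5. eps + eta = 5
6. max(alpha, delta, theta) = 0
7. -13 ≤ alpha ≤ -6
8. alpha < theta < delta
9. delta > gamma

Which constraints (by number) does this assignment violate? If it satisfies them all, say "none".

1. values 8, -1, -9 are pairwise distinct — holds.
2. 2 = 7×0 + 2, so 7 does not divide 2 — fails.
3. 2 / 2 = 1, so 2 divides 2 — holds.
4. max(-9, 2, -5) = 2 — holds.
5. eps + eta = -5 + 8 = 3, not 5 — fails.
6. max(-9, 2, -1) = 2, not 0 — fails.
7. alpha = -9 lies in [-13, -6] — holds.
8. values -9 < -1 < 2 — holds.
9. delta = 2, gamma = -4; 2 > -4 — holds.

The assignment fails constraints 2, 5, 6.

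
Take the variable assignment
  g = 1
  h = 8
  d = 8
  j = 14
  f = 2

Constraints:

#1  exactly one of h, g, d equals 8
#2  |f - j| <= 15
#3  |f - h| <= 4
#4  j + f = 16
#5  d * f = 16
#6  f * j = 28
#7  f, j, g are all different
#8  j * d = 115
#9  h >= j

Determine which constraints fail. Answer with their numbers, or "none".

#1 h=8, g=1, d=8; 2 of them equal 8, not exactly one — fails.
#2 |2 - 14| = 12; 12 ≤ 15 — holds.
#3 |2 - 8| = 6; 6 > 4, exceeds bound 4 — fails.
#4 j + f = 14 + 2 = 16 — holds.
#5 d * f = 8 * 2 = 16 — holds.
#6 f * j = 2 * 14 = 28 — holds.
#7 values 2, 14, 1 are pairwise distinct — holds.
#8 j * d = 14 * 8 = 112, not 115 — fails.
#9 h = 8, j = 14; 8 < 14 (want ≥) — fails.

No — constraints 1, 3, 8, and 9 are not satisfied.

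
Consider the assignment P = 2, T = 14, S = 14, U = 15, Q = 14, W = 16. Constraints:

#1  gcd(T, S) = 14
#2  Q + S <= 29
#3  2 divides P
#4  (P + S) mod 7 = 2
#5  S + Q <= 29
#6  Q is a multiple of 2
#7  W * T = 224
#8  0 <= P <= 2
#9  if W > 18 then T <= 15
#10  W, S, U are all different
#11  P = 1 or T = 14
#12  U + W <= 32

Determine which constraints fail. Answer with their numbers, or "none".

None — every constraint holds.

#1 gcd(14, 14) = 14 — holds.
#2 Q + S = 14 + 14 = 28; 28 ≤ 29 — holds.
#3 2 / 2 = 1, so 2 divides 2 — holds.
#4 P + S = 16; 16 mod 7 = 2 — holds.
#5 S + Q = 14 + 14 = 28; 28 ≤ 29 — holds.
#6 14 / 2 = 7, so 2 divides 14 — holds.
#7 W * T = 16 * 14 = 224 — holds.
#8 P = 2 lies in [0, 2] — holds.
#9 W = 16, not > 18; antecedent false, conditional vacuously true — holds.
#10 values 16, 14, 15 are pairwise distinct — holds.
#11 P = 2 ≠ 1, but T = 14 = 14 (second disjunct) — holds.
#12 U + W = 15 + 16 = 31; 31 ≤ 32 — holds.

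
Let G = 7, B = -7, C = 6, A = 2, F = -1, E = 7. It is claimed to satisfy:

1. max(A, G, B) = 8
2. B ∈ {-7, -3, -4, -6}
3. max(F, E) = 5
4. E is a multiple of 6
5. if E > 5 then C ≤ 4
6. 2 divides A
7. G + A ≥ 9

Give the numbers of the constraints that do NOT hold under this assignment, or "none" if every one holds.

1. max(2, 7, -7) = 7, not 8 — does not hold.
2. B = -7 is in {-7, -3, -4, -6} — holds.
3. max(-1, 7) = 7, not 5 — does not hold.
4. 7 = 6×1 + 1, so 6 does not divide 7 — does not hold.
5. E = 7 > 5, so we need C ≤ 4; but C = 6 > 4 — does not hold.
6. 2 / 2 = 1, so 2 divides 2 — holds.
7. G + A = 7 + 2 = 9; 9 ≥ 9 — holds.

No — constraints 1, 3, 4, and 5 are not satisfied.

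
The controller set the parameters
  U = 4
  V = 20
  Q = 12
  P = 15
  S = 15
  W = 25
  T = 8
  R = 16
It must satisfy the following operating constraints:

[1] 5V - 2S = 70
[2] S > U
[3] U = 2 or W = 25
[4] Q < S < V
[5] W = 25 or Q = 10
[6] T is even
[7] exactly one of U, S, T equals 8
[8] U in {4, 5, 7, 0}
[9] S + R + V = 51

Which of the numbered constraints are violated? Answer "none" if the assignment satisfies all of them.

[1] 5V - 2S = 5(20) - 2(15) = 70  OK
[2] S = 15, U = 4; 15 > 4  OK
[3] U = 4 ≠ 2, but W = 25 = 25 (second disjunct)  OK
[4] values 12 < 15 < 20  OK
[5] W = 25 = 25 (first disjunct)  OK
[6] T = 8 is even  OK
[7] U=4, S=15, T=8; 1 of them equals 8  OK
[8] U = 4 is in {4, 5, 7, 0}  OK
[9] S + R + V = 15 + 16 + 20 = 51  OK

Yes — all constraints hold.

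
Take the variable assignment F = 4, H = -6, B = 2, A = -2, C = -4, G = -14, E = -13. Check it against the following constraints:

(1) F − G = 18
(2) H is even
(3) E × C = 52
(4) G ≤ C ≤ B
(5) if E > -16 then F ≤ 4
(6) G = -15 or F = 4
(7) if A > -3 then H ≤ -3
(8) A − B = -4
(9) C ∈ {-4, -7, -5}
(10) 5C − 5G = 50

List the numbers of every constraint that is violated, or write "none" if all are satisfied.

All constraints are satisfied.

(1) F − G = 4 − (-14) = 18  holds
(2) H = -6 is even  holds
(3) E × C = -13 × (-4) = 52  holds
(4) values -14 ≤ -4 ≤ 2  holds
(5) E = -13 > -16, so we need F ≤ 4; F = 4 ≤ 4  holds
(6) G = -14 ≠ -15, but F = 4 = 4 (second disjunct)  holds
(7) A = -2 > -3, so we need H ≤ -3; H = -6 ≤ -3  holds
(8) A − B = -2 − 2 = -4  holds
(9) C = -4 is in {-4, -7, -5}  holds
(10) 5C − 5G = 5(-4) − 5(-14) = 50  holds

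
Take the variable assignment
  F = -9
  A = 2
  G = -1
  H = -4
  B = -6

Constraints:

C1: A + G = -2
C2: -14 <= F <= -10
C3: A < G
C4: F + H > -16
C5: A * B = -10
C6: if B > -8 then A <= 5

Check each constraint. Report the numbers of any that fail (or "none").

C1: A + G = 2 + (-1) = 1, not -2 — fails.
C2: F = -9 is outside [-14, -10] — fails.
C3: A = 2, G = -1; 2 ≥ -1 (want <) — fails.
C4: F + H = -9 + (-4) = -13; -13 > -16 — holds.
C5: A * B = 2 * (-6) = -12, not -10 — fails.
C6: B = -6 > -8, so we need A ≤ 5; A = 2 ≤ 5 — holds.

Constraints 1, 2, 3, 5 are violated.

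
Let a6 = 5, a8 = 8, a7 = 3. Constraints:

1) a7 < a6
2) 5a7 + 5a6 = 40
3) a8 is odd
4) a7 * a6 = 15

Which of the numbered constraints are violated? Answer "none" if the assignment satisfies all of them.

1) a7 = 3, a6 = 5; 3 < 5  ✓
2) 5a7 + 5a6 = 5(3) + 5(5) = 40  ✓
3) a8 = 8 is even  ✗
4) a7 * a6 = 3 * 5 = 15  ✓

The assignment fails constraint 3.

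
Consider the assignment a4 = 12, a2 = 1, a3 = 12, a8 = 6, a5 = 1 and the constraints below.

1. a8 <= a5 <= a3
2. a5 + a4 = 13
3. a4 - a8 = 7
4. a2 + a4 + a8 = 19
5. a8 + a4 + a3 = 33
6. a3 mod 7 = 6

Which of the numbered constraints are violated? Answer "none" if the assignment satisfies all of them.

Constraints 1, 3, 5, and 6 do not hold.

1. values 6, 1, 12; a8 = 6 is not <= a5 = 1  FAIL
2. a5 + a4 = 1 + 12 = 13  OK
3. a4 - a8 = 12 - 6 = 6, not 7  FAIL
4. a2 + a4 + a8 = 1 + 12 + 6 = 19  OK
5. a8 + a4 + a3 = 6 + 12 + 12 = 30, not 33  FAIL
6. 12 mod 7 = 5, not 6  FAIL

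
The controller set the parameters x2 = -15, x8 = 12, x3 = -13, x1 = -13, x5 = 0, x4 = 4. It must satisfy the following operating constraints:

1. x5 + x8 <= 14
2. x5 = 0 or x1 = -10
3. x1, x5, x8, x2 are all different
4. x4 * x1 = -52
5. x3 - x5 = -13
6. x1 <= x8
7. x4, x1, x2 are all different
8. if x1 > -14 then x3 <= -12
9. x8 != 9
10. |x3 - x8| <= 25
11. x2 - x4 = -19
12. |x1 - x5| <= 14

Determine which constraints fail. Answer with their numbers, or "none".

1. x5 + x8 = 0 + 12 = 12; 12 ≤ 14  ✔
2. x5 = 0 = 0 (first disjunct)  ✔
3. values -13, 0, 12, -15 are pairwise distinct  ✔
4. x4 * x1 = 4 * (-13) = -52  ✔
5. x3 - x5 = -13 - 0 = -13  ✔
6. x1 = -13, x8 = 12; -13 ≤ 12  ✔
7. values 4, -13, -15 are pairwise distinct  ✔
8. x1 = -13 > -14, so we need x3 ≤ -12; x3 = -13 ≤ -12  ✔
9. x8 = 12, and 12 ≠ 9  ✔
10. |-13 - 12| = 25; 25 ≤ 25  ✔
11. x2 - x4 = -15 - 4 = -19  ✔
12. |-13 - 0| = 13; 13 ≤ 14  ✔

The assignment satisfies every constraint.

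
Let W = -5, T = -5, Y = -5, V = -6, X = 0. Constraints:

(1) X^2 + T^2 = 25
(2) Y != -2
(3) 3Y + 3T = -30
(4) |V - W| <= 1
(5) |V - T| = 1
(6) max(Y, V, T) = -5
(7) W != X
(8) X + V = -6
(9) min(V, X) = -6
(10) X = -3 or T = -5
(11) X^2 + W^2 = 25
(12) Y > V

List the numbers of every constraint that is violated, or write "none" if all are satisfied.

None — every constraint holds.

(1) X^2 + T^2 = 0^2 + (-5)^2 = 0 + 25 = 25 — OK.
(2) Y = -5, and -5 ≠ -2 — OK.
(3) 3Y + 3T = 3(-5) + 3(-5) = -30 — OK.
(4) |-6 - (-5)| = 1; 1 ≤ 1 — OK.
(5) |-6 - (-5)| = 1 — OK.
(6) max(-5, -6, -5) = -5 — OK.
(7) W = -5, X = 0; distinct — OK.
(8) X + V = 0 + (-6) = -6 — OK.
(9) min(-6, 0) = -6 — OK.
(10) X = 0 ≠ -3, but T = -5 = -5 (second disjunct) — OK.
(11) X^2 + W^2 = 0^2 + (-5)^2 = 0 + 25 = 25 — OK.
(12) Y = -5, V = -6; -5 > -6 — OK.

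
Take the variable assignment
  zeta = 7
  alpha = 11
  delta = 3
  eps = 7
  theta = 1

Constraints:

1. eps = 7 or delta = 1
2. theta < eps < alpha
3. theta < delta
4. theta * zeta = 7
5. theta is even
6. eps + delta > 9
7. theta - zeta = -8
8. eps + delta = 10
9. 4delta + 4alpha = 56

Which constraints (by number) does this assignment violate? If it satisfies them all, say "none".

1. eps = 7 = 7 (first disjunct) — holds.
2. values 1 < 7 < 11 — holds.
3. theta = 1, delta = 3; 1 < 3 — holds.
4. theta * zeta = 1 * 7 = 7 — holds.
5. theta = 1 is odd — does not hold.
6. eps + delta = 7 + 3 = 10; 10 > 9 — holds.
7. theta - zeta = 1 - 7 = -6, not -8 — does not hold.
8. eps + delta = 7 + 3 = 10 — holds.
9. 4delta + 4alpha = 4(3) + 4(11) = 56 — holds.

No — constraints 5, 7 are not satisfied.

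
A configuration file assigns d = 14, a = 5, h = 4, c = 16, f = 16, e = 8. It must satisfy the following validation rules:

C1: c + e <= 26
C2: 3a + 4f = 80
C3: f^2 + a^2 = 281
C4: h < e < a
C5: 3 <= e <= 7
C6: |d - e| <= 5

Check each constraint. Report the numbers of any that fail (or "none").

C1: c + e = 16 + 8 = 24; 24 ≤ 26 — satisfied.
C2: 3a + 4f = 3(5) + 4(16) = 79, not 80 — violated.
C3: f^2 + a^2 = 16^2 + 5^2 = 256 + 25 = 281 — satisfied.
C4: values 4, 8, 5; e = 8 is not < a = 5 — violated.
C5: e = 8 is outside [3, 7] — violated.
C6: |14 - 8| = 6; 6 > 5, exceeds bound 5 — violated.

The assignment fails constraints 2, 4, 5, and 6.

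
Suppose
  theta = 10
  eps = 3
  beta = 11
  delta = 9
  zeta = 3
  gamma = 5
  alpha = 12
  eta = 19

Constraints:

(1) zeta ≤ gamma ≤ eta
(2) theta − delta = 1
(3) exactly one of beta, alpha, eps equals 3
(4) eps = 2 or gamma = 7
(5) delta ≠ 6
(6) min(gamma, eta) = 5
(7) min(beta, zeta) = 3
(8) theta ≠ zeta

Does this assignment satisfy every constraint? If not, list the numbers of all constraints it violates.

Violated: 4.

(1) values 3 ≤ 5 ≤ 19 — OK.
(2) theta − delta = 10 − 9 = 1 — OK.
(3) beta=11, alpha=12, eps=3; 1 of them equals 3 — OK.
(4) eps = 3 ≠ 2 and gamma = 5 ≠ 7; both disjuncts false — violated.
(5) delta = 9, and 9 ≠ 6 — OK.
(6) min(5, 19) = 5 — OK.
(7) min(11, 3) = 3 — OK.
(8) theta = 10, zeta = 3; distinct — OK.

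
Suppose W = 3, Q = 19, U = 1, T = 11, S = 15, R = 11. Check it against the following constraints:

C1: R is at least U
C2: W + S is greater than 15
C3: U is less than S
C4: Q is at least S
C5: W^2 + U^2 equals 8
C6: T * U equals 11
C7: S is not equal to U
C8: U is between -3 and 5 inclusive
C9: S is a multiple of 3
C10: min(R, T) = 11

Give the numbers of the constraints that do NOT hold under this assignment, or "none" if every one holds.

C1: R = 11, U = 1; 11 ≥ 1  ✓
C2: W + S = 3 + 15 = 18; 18 > 15  ✓
C3: U = 1, S = 15; 1 < 15  ✓
C4: Q = 19, S = 15; 19 ≥ 15  ✓
C5: W^2 + U^2 = 3^2 + 1^2 = 9 + 1 = 10, not 8  ✗
C6: T * U = 11 * 1 = 11  ✓
C7: S = 15, U = 1; distinct  ✓
C8: U = 1 lies in [-3, 5]  ✓
C9: 15 / 3 = 5, so 3 divides 15  ✓
C10: min(11, 11) = 11  ✓

Constraint 5 is violated.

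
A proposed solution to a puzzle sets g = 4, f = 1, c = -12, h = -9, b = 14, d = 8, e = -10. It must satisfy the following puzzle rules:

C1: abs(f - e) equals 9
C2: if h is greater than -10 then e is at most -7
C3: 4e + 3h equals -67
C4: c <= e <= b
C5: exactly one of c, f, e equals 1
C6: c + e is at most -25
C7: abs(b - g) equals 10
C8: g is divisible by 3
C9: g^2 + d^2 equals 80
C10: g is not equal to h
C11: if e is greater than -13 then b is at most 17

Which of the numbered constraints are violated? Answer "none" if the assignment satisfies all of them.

No — constraints 1, 6, and 8 are not satisfied.

C1: abs(1 - (-10)) = 11, not 9  FAIL
C2: h = -9 > -10, so we need e ≤ -7; e = -10 ≤ -7  OK
C3: 4e + 3h = 4(-10) + 3(-9) = -67  OK
C4: values -12 <= -10 <= 14  OK
C5: c=-12, f=1, e=-10; 1 of them equals 1  OK
C6: c + e = -12 + (-10) = -22; -22 > -25, bound -25 not met  FAIL
C7: abs(14 - 4) = 10  OK
C8: 4 = 3*1 + 1, so 3 does not divide 4  FAIL
C9: g^2 + d^2 = 4^2 + 8^2 = 16 + 64 = 80  OK
C10: g = 4, h = -9; distinct  OK
C11: e = -10 > -13, so we need b ≤ 17; b = 14 ≤ 17  OK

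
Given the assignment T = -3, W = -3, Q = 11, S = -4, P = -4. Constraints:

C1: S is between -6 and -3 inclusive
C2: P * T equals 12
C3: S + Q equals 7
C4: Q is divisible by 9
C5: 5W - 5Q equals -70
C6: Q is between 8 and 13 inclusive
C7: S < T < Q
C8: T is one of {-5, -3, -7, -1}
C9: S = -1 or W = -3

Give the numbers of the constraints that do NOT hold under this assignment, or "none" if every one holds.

C1: S = -4 lies in [-6, -3]  OK
C2: P * T = -4 * (-3) = 12  OK
C3: S + Q = -4 + 11 = 7  OK
C4: 11 = 9*1 + 2, so 9 does not divide 11  FAIL
C5: 5W - 5Q = 5(-3) - 5(11) = -70  OK
C6: Q = 11 lies in [8, 13]  OK
C7: values -4 < -3 < 11  OK
C8: T = -3 is in {-5, -3, -7, -1}  OK
C9: S = -4 ≠ -1, but W = -3 = -3 (second disjunct)  OK

Constraint 4 does not hold.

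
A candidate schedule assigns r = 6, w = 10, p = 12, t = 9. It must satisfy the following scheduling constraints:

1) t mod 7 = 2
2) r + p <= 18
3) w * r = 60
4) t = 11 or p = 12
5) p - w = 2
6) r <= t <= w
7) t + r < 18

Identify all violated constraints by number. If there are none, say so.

None — every constraint holds.

1) 9 mod 7 = 2  true
2) r + p = 6 + 12 = 18; 18 ≤ 18  true
3) w * r = 10 * 6 = 60  true
4) t = 9 ≠ 11, but p = 12 = 12 (second disjunct)  true
5) p - w = 12 - 10 = 2  true
6) values 6 <= 9 <= 10  true
7) t + r = 9 + 6 = 15; 15 < 18  true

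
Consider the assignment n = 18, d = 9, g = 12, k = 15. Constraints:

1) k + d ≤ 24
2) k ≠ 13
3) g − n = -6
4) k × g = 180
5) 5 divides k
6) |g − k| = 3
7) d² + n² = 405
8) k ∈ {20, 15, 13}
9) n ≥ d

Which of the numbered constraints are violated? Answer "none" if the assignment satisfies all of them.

None — every constraint holds.

1) k + d = 15 + 9 = 24; 24 ≤ 24  ✔
2) k = 15, and 15 ≠ 13  ✔
3) g − n = 12 − 18 = -6  ✔
4) k × g = 15 × 12 = 180  ✔
5) 15 / 5 = 3, so 5 divides 15  ✔
6) |12 − 15| = 3  ✔
7) d² + n² = 9² + 18² = 81 + 324 = 405  ✔
8) k = 15 is in {20, 15, 13}  ✔
9) n = 18, d = 9; 18 ≥ 9  ✔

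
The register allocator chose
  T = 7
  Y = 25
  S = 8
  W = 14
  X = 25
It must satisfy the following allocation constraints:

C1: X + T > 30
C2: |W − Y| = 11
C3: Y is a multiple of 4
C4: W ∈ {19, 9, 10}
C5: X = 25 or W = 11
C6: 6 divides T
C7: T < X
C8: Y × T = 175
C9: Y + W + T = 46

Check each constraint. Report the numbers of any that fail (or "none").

C1: X + T = 25 + 7 = 32; 32 > 30 — OK.
C2: |14 − 25| = 11 — OK.
C3: 25 = 4×6 + 1, so 4 does not divide 25 — violated.
C4: W = 14 is not in {19, 9, 10} — violated.
C5: X = 25 = 25 (first disjunct) — OK.
C6: 7 = 6×1 + 1, so 6 does not divide 7 — violated.
C7: T = 7, X = 25; 7 < 25 — OK.
C8: Y × T = 25 × 7 = 175 — OK.
C9: Y + W + T = 25 + 14 + 7 = 46 — OK.

No — constraints 3, 4, and 6 are not satisfied.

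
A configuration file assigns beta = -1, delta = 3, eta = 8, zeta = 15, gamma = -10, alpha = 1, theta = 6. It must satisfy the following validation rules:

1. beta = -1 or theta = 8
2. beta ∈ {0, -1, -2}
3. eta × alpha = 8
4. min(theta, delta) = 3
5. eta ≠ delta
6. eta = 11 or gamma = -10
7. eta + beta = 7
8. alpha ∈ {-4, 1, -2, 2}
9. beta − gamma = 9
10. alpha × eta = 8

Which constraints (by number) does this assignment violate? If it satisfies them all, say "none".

1. beta = -1 = -1 (first disjunct) — OK.
2. beta = -1 is in {0, -1, -2} — OK.
3. eta × alpha = 8 × 1 = 8 — OK.
4. min(6, 3) = 3 — OK.
5. eta = 8, delta = 3; distinct — OK.
6. eta = 8 ≠ 11, but gamma = -10 = -10 (second disjunct) — OK.
7. eta + beta = 8 + (-1) = 7 — OK.
8. alpha = 1 is in {-4, 1, -2, 2} — OK.
9. beta − gamma = -1 − (-10) = 9 — OK.
10. alpha × eta = 1 × 8 = 8 — OK.

None — every constraint holds.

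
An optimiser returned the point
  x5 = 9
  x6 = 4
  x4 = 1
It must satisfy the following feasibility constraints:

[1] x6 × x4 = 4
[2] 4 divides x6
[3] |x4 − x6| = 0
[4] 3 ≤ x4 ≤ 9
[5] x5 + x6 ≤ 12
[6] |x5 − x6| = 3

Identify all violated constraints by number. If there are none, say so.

[1] x6 × x4 = 4 × 1 = 4  ✓
[2] 4 / 4 = 1, so 4 divides 4  ✓
[3] |1 − 4| = 3, not 0  ✗
[4] x4 = 1 is outside [3, 9]  ✗
[5] x5 + x6 = 9 + 4 = 13; 13 > 12, bound 12 not met  ✗
[6] |9 − 4| = 5, not 3  ✗

The assignment fails constraints 3, 4, 5, 6.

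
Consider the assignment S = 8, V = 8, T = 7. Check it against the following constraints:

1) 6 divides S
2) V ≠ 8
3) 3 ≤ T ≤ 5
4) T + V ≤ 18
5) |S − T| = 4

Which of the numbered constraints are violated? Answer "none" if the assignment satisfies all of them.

The assignment fails constraints 1, 2, 3, 5.

1) 8 = 6×1 + 2, so 6 does not divide 8 — fails.
2) V = 8, but 8 is required to differ — fails.
3) T = 7 is outside [3, 5] — fails.
4) T + V = 7 + 8 = 15; 15 ≤ 18 — holds.
5) |8 − 7| = 1, not 4 — fails.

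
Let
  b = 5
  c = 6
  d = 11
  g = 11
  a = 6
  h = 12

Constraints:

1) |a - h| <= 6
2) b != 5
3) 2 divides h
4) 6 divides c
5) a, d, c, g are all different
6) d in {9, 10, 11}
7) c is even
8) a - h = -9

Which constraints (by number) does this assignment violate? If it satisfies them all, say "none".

1) |6 - 12| = 6; 6 ≤ 6  true
2) b = 5, but 5 is required to differ  false
3) 12 / 2 = 6, so 2 divides 12  true
4) 6 / 6 = 1, so 6 divides 6  true
5) a = c = 6, not all different  false
6) d = 11 is in {9, 10, 11}  true
7) c = 6 is even  true
8) a - h = 6 - 12 = -6, not -9  false

Violated: 2, 5, and 8.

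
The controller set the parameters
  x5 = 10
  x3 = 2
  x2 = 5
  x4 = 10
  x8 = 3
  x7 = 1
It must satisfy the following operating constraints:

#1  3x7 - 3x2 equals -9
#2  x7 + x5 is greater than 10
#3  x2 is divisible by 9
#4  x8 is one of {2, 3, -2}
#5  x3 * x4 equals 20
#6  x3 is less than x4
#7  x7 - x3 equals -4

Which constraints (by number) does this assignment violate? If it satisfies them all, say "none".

The assignment fails constraints 1, 3, and 7.

#1 3x7 - 3x2 = 3(1) - 3(5) = -12, not -9  FAIL
#2 x7 + x5 = 1 + 10 = 11; 11 > 10  OK
#3 5 = 9*0 + 5, so 9 does not divide 5  FAIL
#4 x8 = 3 is in {2, 3, -2}  OK
#5 x3 * x4 = 2 * 10 = 20  OK
#6 x3 = 2, x4 = 10; 2 < 10  OK
#7 x7 - x3 = 1 - 2 = -1, not -4  FAIL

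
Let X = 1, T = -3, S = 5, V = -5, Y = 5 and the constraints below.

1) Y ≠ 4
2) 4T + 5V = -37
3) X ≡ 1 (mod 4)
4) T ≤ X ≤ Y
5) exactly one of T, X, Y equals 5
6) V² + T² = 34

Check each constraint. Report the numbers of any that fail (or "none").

Yes — all constraints hold.

1) Y = 5, and 5 ≠ 4  ✓
2) 4T + 5V = 4(-3) + 5(-5) = -37  ✓
3) 1 mod 4 = 1  ✓
4) values -3 ≤ 1 ≤ 5  ✓
5) T=-3, X=1, Y=5; 1 of them equals 5  ✓
6) V² + T² = (-5)² + (-3)² = 25 + 9 = 34  ✓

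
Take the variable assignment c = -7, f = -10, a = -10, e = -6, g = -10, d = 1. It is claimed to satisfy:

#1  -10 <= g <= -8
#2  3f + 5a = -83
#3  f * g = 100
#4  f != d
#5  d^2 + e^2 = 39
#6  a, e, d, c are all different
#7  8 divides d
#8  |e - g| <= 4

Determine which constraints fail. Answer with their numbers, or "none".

Constraints 2, 5, 7 are violated.

#1 g = -10 lies in [-10, -8] — holds.
#2 3f + 5a = 3(-10) + 5(-10) = -80, not -83 — fails.
#3 f * g = -10 * (-10) = 100 — holds.
#4 f = -10, d = 1; distinct — holds.
#5 d^2 + e^2 = 1^2 + (-6)^2 = 1 + 36 = 37, not 39 — fails.
#6 values -10, -6, 1, -7 are pairwise distinct — holds.
#7 1 = 8*0 + 1, so 8 does not divide 1 — fails.
#8 |-6 - (-10)| = 4; 4 ≤ 4 — holds.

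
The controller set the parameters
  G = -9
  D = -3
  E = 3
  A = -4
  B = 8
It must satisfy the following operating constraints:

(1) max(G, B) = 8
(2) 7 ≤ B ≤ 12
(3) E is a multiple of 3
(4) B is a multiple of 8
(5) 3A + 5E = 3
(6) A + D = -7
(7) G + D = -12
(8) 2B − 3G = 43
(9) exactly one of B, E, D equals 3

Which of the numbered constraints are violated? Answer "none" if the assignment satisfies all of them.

(1) max(-9, 8) = 8  ✔
(2) B = 8 lies in [7, 12]  ✔
(3) 3 / 3 = 1, so 3 divides 3  ✔
(4) 8 / 8 = 1, so 8 divides 8  ✔
(5) 3A + 5E = 3(-4) + 5(3) = 3  ✔
(6) A + D = -4 + (-3) = -7  ✔
(7) G + D = -9 + (-3) = -12  ✔
(8) 2B − 3G = 2(8) − 3(-9) = 43  ✔
(9) B=8, E=3, D=-3; 1 of them equals 3  ✔

The assignment satisfies every constraint.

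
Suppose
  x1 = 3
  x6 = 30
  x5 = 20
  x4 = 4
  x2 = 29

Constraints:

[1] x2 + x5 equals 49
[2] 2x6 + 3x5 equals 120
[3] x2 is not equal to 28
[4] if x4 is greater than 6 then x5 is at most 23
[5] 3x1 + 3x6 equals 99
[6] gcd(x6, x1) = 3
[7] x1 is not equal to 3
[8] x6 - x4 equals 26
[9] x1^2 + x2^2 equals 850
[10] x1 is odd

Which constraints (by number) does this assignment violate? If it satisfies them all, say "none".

[1] x2 + x5 = 29 + 20 = 49 — OK.
[2] 2x6 + 3x5 = 2(30) + 3(20) = 120 — OK.
[3] x2 = 29, and 29 ≠ 28 — OK.
[4] x4 = 4, not > 6; antecedent false, conditional vacuously true — OK.
[5] 3x1 + 3x6 = 3(3) + 3(30) = 99 — OK.
[6] gcd(30, 3) = 3 — OK.
[7] x1 = 3, but 3 is required to differ — violated.
[8] x6 - x4 = 30 - 4 = 26 — OK.
[9] x1^2 + x2^2 = 3^2 + 29^2 = 9 + 841 = 850 — OK.
[10] x1 = 3 is odd — OK.

Constraint 7 does not hold.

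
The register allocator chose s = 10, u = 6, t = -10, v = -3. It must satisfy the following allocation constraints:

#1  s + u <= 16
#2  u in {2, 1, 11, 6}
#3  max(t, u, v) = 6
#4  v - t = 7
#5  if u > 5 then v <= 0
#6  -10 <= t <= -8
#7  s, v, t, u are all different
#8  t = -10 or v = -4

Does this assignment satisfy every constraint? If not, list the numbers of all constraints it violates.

#1 s + u = 10 + 6 = 16; 16 ≤ 16  ✓
#2 u = 6 is in {2, 1, 11, 6}  ✓
#3 max(-10, 6, -3) = 6  ✓
#4 v - t = -3 - (-10) = 7  ✓
#5 u = 6 > 5, so we need v ≤ 0; v = -3 ≤ 0  ✓
#6 t = -10 lies in [-10, -8]  ✓
#7 values 10, -3, -10, 6 are pairwise distinct  ✓
#8 t = -10 = -10 (first disjunct)  ✓

The assignment satisfies every constraint.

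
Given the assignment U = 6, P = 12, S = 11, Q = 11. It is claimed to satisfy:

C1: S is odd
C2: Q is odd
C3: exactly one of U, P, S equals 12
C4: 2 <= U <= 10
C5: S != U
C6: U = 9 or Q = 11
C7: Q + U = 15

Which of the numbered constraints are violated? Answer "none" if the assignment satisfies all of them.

C1: S = 11 is odd  true
C2: Q = 11 is odd  true
C3: U=6, P=12, S=11; 1 of them equals 12  true
C4: U = 6 lies in [2, 10]  true
C5: S = 11, U = 6; distinct  true
C6: U = 6 ≠ 9, but Q = 11 = 11 (second disjunct)  true
C7: Q + U = 11 + 6 = 17, not 15  false

Violated: 7.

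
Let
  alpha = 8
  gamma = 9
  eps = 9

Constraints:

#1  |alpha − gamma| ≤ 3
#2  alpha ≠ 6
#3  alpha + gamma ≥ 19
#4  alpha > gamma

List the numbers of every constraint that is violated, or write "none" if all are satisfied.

No — constraints 3, 4 are not satisfied.

#1 |8 − 9| = 1; 1 ≤ 3  true
#2 alpha = 8, and 8 ≠ 6  true
#3 alpha + gamma = 8 + 9 = 17; 17 < 19, bound 19 not met  false
#4 alpha = 8, gamma = 9; 8 ≤ 9 (want >)  false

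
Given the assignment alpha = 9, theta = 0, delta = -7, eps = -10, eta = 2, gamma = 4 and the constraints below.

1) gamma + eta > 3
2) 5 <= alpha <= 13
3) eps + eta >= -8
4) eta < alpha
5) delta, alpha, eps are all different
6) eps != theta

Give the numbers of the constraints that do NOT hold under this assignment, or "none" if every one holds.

None — every constraint holds.

1) gamma + eta = 4 + 2 = 6; 6 > 3 — holds.
2) alpha = 9 lies in [5, 13] — holds.
3) eps + eta = -10 + 2 = -8; -8 ≥ -8 — holds.
4) eta = 2, alpha = 9; 2 < 9 — holds.
5) values -7, 9, -10 are pairwise distinct — holds.
6) eps = -10, theta = 0; distinct — holds.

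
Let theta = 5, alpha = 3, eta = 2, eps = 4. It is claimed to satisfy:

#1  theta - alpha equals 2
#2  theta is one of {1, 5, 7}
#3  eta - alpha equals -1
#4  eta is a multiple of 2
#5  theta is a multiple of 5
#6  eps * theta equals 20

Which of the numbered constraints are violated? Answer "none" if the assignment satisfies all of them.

None — every constraint holds.

#1 theta - alpha = 5 - 3 = 2  holds
#2 theta = 5 is in {1, 5, 7}  holds
#3 eta - alpha = 2 - 3 = -1  holds
#4 2 / 2 = 1, so 2 divides 2  holds
#5 5 / 5 = 1, so 5 divides 5  holds
#6 eps * theta = 4 * 5 = 20  holds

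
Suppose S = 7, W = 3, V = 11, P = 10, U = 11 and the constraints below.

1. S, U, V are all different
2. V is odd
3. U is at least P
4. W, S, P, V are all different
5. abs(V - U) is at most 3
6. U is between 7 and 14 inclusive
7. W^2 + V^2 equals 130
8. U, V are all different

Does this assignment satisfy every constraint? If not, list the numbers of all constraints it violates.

1. U = V = 11, not all different — violated.
2. V = 11 is odd — satisfied.
3. U = 11, P = 10; 11 ≥ 10 — satisfied.
4. values 3, 7, 10, 11 are pairwise distinct — satisfied.
5. abs(11 - 11) = 0; 0 ≤ 3 — satisfied.
6. U = 11 lies in [7, 14] — satisfied.
7. W^2 + V^2 = 3^2 + 11^2 = 9 + 121 = 130 — satisfied.
8. U = V = 11, not all different — violated.

Constraints 1, 8 do not hold.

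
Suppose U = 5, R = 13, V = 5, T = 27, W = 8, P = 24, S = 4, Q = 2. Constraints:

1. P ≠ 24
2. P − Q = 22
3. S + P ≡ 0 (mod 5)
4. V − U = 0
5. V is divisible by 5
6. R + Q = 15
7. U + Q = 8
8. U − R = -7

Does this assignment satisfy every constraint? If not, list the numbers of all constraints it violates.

Violated: 1, 3, 7, 8.

1. P = 24, but 24 is required to differ — does not hold.
2. P − Q = 24 − 2 = 22 — holds.
3. S + P = 28; 28 mod 5 = 3, not 0 — does not hold.
4. V − U = 5 − 5 = 0 — holds.
5. 5 / 5 = 1, so 5 divides 5 — holds.
6. R + Q = 13 + 2 = 15 — holds.
7. U + Q = 5 + 2 = 7, not 8 — does not hold.
8. U − R = 5 − 13 = -8, not -7 — does not hold.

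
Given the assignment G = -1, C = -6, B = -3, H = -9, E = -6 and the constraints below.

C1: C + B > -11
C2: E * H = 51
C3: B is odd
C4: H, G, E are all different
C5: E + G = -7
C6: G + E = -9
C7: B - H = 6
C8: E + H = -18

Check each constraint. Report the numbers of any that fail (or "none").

Violated: 2, 6, and 8.

C1: C + B = -6 + (-3) = -9; -9 > -11 — satisfied.
C2: E * H = -6 * (-9) = 54, not 51 — violated.
C3: B = -3 is odd — satisfied.
C4: values -9, -1, -6 are pairwise distinct — satisfied.
C5: E + G = -6 + (-1) = -7 — satisfied.
C6: G + E = -1 + (-6) = -7, not -9 — violated.
C7: B - H = -3 - (-9) = 6 — satisfied.
C8: E + H = -6 + (-9) = -15, not -18 — violated.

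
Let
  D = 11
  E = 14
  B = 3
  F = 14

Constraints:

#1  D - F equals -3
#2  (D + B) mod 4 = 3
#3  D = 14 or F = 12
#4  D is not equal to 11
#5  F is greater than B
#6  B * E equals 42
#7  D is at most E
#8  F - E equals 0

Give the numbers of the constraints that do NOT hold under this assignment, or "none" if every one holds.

#1 D - F = 11 - 14 = -3 — OK.
#2 D + B = 14; 14 mod 4 = 2, not 3 — violated.
#3 D = 11 ≠ 14 and F = 14 ≠ 12; both disjuncts false — violated.
#4 D = 11, but 11 is required to differ — violated.
#5 F = 14, B = 3; 14 > 3 — OK.
#6 B * E = 3 * 14 = 42 — OK.
#7 D = 11, E = 14; 11 ≤ 14 — OK.
#8 F - E = 14 - 14 = 0 — OK.

The assignment fails constraints 2, 3, 4.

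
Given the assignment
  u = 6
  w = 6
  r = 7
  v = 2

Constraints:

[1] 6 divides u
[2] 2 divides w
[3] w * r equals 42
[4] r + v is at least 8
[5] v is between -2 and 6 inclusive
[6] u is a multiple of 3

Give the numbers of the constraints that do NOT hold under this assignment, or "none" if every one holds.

[1] 6 / 6 = 1, so 6 divides 6  ✓
[2] 6 / 2 = 3, so 2 divides 6  ✓
[3] w * r = 6 * 7 = 42  ✓
[4] r + v = 7 + 2 = 9; 9 ≥ 8  ✓
[5] v = 2 lies in [-2, 6]  ✓
[6] 6 / 3 = 2, so 3 divides 6  ✓

None — every constraint holds.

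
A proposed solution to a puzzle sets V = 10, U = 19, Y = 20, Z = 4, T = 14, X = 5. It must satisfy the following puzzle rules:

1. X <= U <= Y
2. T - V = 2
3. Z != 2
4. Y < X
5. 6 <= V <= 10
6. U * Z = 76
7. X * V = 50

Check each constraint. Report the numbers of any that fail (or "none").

The assignment fails constraints 2 and 4.

1. values 5 <= 19 <= 20  holds
2. T - V = 14 - 10 = 4, not 2  fails
3. Z = 4, and 4 ≠ 2  holds
4. Y = 20, X = 5; 20 ≥ 5 (want <)  fails
5. V = 10 lies in [6, 10]  holds
6. U * Z = 19 * 4 = 76  holds
7. X * V = 5 * 10 = 50  holds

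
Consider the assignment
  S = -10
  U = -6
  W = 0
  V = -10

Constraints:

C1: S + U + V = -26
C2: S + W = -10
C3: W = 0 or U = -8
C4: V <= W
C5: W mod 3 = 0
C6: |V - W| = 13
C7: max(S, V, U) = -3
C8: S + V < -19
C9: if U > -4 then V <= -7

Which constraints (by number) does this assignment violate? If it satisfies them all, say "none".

C1: S + U + V = -10 + (-6) + (-10) = -26 — holds.
C2: S + W = -10 + 0 = -10 — holds.
C3: W = 0 = 0 (first disjunct) — holds.
C4: V = -10, W = 0; -10 ≤ 0 — holds.
C5: 0 mod 3 = 0 — holds.
C6: |-10 - 0| = 10, not 13 — does not hold.
C7: max(-10, -10, -6) = -6, not -3 — does not hold.
C8: S + V = -10 + (-10) = -20; -20 < -19 — holds.
C9: U = -6, not > -4; antecedent false, conditional vacuously true — holds.

Constraints 6 and 7 do not hold.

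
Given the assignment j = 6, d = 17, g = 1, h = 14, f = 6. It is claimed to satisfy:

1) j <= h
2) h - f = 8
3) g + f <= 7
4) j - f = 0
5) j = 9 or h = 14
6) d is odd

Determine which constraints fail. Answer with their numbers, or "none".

1) j = 6, h = 14; 6 ≤ 14  ✔
2) h - f = 14 - 6 = 8  ✔
3) g + f = 1 + 6 = 7; 7 ≤ 7  ✔
4) j - f = 6 - 6 = 0  ✔
5) j = 6 ≠ 9, but h = 14 = 14 (second disjunct)  ✔
6) d = 17 is odd  ✔

All constraints are satisfied.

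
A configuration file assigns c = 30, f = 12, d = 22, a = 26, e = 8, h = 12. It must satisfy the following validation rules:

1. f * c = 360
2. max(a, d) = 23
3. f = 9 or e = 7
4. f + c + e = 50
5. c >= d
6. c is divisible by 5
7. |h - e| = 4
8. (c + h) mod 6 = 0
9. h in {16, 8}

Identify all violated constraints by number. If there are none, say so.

1. f * c = 12 * 30 = 360  ✔
2. max(26, 22) = 26, not 23  ✘
3. f = 12 ≠ 9 and e = 8 ≠ 7; both disjuncts false  ✘
4. f + c + e = 12 + 30 + 8 = 50  ✔
5. c = 30, d = 22; 30 ≥ 22  ✔
6. 30 / 5 = 6, so 5 divides 30  ✔
7. |12 - 8| = 4  ✔
8. c + h = 42; 42 mod 6 = 0  ✔
9. h = 12 is not in {16, 8}  ✘

Constraints 2, 3, 9 do not hold.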